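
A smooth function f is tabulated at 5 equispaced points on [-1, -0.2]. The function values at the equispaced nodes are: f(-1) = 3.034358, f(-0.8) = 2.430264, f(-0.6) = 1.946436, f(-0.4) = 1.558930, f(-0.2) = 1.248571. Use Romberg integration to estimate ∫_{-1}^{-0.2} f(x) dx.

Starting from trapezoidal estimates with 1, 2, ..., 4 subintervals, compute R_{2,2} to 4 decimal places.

R_{0,0} (trapezoid, 1 panel, h=0.8000): 1.713172
R_{1,0} (trapezoid, 2 panels, h=0.4000): 1.635160
R_{2,0} (trapezoid, 4 panels, h=0.2000): 1.615419
R_{1,1} = 1.635160 + (1.635160 − 1.713172)/3 = 1.609156
R_{2,1} = 1.615419 + (1.615419 − 1.635160)/3 = 1.608839
R_{2,2} = 1.608839 + (1.608839 − 1.609156)/15 = 1.608818

1.6088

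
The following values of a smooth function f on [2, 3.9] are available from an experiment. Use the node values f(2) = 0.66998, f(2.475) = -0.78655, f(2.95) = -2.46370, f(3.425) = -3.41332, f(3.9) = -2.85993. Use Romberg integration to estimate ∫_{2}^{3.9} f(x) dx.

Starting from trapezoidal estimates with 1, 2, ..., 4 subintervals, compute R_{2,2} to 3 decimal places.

-3.785

R_{0,0} (trapezoid, 1 panel, h=1.9000): -2.08045
R_{1,0} (trapezoid, 2 panels, h=0.9500): -3.38074
R_{2,0} (trapezoid, 4 panels, h=0.4750): -3.68531
R_{1,1} = -3.38074 + (-3.38074 − (-2.08045))/3 = -3.81417
R_{2,1} = -3.68531 + (-3.68531 − (-3.38074))/3 = -3.78683
R_{2,2} = -3.78683 + (-3.78683 − (-3.81417))/15 = -3.78501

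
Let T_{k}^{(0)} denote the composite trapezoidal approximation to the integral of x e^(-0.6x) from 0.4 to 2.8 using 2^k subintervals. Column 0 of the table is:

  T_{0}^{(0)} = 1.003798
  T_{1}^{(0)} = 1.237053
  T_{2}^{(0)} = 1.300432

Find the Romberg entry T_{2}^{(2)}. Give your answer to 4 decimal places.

Richardson extrapolation on the trapezoidal column (denominator 4−1=3):
T_{1}^{(1)} = 1.237053 + (1.237053 − 1.003798)/3 = 1.314805
T_{2}^{(1)} = (4·1.300432 − 1.237053) / 3 = 1.321558
T_{2}^{(2)} = 1.321558 + (1.321558 − 1.314805)/15 = 1.322008

1.3220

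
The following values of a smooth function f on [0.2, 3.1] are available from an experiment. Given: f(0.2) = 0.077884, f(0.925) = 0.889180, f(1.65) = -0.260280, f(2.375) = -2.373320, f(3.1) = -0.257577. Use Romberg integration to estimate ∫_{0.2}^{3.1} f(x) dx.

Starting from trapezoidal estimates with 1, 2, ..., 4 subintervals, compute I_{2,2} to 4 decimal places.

I_{0,0} (trapezoid, 1 panel, h=2.9000): -0.260555
I_{1,0} (trapezoid, 2 panels, h=1.4500): -0.507683
I_{2,0} (trapezoid, 4 panels, h=0.7250): -1.329843
I_{1,1} = -0.507683 + (-0.507683 − (-0.260555))/3 = -0.590059
I_{2,1} = -1.329843 + (-1.329843 − (-0.507683))/3 = -1.603896
I_{2,2} = -1.603896 + (-1.603896 − (-0.590059))/15 = -1.671485

-1.6715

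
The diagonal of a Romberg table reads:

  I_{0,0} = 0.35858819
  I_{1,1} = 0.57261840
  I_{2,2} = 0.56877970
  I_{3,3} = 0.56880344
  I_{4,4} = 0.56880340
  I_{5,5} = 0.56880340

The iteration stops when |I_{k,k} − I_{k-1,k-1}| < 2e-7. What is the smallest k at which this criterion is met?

k = 4

|I_{1,1} − I_{0,0}| = 0.21403021 ≥ 2e-7
|I_{2,2} − I_{1,1}| = 0.00383870 ≥ 2e-7
|I_{3,3} − I_{2,2}| = 0.00002374 ≥ 2e-7
|I_{4,4} − I_{3,3}| = 0.00000004 < 2e-7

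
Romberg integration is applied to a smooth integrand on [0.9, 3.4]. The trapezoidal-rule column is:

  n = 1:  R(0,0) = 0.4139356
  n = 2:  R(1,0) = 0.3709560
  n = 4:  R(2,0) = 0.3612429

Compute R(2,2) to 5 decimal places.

0.35810

R(1,1) = 0.3709560 + (0.3709560 − 0.4139356)/3 = 0.3566295
R(2,1) = (4·0.3612429 − 0.3709560) / 3 = 0.3580052
R(2,2) = (16·0.3580052 − 0.3566295) / 15 = 0.3580969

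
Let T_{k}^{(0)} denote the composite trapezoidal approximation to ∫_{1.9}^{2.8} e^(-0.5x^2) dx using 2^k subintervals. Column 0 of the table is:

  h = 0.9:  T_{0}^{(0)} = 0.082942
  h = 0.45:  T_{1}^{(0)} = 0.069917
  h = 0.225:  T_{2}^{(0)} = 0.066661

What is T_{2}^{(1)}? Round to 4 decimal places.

0.0656

Richardson extrapolation on the trapezoidal column (denominator 4−1=3):
T_{2}^{(1)} = (4·0.066661 − 0.069917) / 3 = 0.065576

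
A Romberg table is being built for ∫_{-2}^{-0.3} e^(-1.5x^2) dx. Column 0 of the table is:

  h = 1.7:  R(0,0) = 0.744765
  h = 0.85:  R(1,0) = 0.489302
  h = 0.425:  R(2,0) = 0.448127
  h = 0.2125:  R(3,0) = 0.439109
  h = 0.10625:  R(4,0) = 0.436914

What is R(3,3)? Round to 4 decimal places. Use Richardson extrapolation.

Richardson extrapolation on the trapezoidal column (denominator 4−1=3):
R(1,1) = 0.489302 + (0.489302 − 0.744765)/3 = 0.404148
R(2,1) = (4·0.448127 − 0.489302) / 3 = 0.434402
R(3,1) = 0.439109 + (0.439109 − 0.448127)/3 = 0.436103
R(2,2) = (16·0.434402 − 0.404148) / 15 = 0.436419
R(3,2) = (16·0.436103 − 0.434402) / 15 = 0.436216
R(3,3) = 0.436216 + (0.436216 − 0.436419)/63 = 0.436213

0.4362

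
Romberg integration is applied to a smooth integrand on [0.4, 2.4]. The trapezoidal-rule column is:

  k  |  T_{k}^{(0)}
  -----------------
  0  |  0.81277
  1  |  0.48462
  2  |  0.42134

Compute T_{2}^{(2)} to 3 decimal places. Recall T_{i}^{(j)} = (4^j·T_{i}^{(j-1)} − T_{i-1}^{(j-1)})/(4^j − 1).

0.402

Richardson extrapolation on the trapezoidal column (denominator 4−1=3):
T_{1}^{(1)} = 0.48462 + (0.48462 − 0.81277)/3 = 0.37524
T_{2}^{(1)} = (4·0.42134 − 0.48462) / 3 = 0.40025
T_{2}^{(2)} = (16·0.40025 − 0.37524) / 15 = 0.40192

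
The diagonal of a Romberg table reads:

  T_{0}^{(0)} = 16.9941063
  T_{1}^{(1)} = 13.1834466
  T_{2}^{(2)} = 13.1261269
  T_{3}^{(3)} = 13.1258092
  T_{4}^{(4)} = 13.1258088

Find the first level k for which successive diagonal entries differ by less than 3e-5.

|T_{1}^{(1)} − T_{0}^{(0)}| = 3.8106597 ≥ 3e-5
|T_{2}^{(2)} − T_{1}^{(1)}| = 0.0573197 ≥ 3e-5
|T_{3}^{(3)} − T_{2}^{(2)}| = 0.0003177 ≥ 3e-5
|T_{4}^{(4)} − T_{3}^{(3)}| = 0.0000004 < 3e-5

k = 4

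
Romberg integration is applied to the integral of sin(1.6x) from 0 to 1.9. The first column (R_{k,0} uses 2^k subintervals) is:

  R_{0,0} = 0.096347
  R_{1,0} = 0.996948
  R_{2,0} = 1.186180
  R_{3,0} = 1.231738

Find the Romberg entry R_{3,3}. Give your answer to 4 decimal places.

Richardson extrapolation on the trapezoidal column (denominator 4−1=3):
R_{1,1} = 0.996948 + (0.996948 − 0.096347)/3 = 1.297148
R_{2,1} = 1.186180 + (1.186180 − 0.996948)/3 = 1.249257
R_{3,1} = 1.231738 + (1.231738 − 1.186180)/3 = 1.246924
R_{2,2} = (16·1.249257 − 1.297148) / 15 = 1.246064
R_{3,2} = (16·1.246924 − 1.249257) / 15 = 1.246768
R_{3,3} = 1.246768 + (1.246768 − 1.246064)/63 = 1.246779

1.2468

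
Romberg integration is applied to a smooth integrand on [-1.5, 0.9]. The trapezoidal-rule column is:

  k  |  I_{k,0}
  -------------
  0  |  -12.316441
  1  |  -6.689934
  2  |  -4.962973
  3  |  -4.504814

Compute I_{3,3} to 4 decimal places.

-4.3496

Richardson extrapolation on the trapezoidal column (denominator 4−1=3):
I_{1,1} = -6.689934 + (-6.689934 − (-12.316441))/3 = -4.814432
I_{2,1} = -4.962973 + (-4.962973 − (-6.689934))/3 = -4.387319
I_{3,1} = -4.504814 + (-4.504814 − (-4.962973))/3 = -4.352094
I_{2,2} = (16·(-4.387319) − (-4.814432)) / 15 = -4.358845
I_{3,2} = (16·(-4.352094) − (-4.387319)) / 15 = -4.349746
I_{3,3} = -4.349746 + (-4.349746 − (-4.358845))/63 = -4.349602
(Column j=1 coincides with Simpson's rule on the same nodes.)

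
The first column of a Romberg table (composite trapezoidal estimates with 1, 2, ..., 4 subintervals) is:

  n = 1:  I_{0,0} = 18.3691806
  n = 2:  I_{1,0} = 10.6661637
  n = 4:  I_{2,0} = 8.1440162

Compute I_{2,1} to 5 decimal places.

7.30330

Richardson extrapolation on the trapezoidal column (denominator 4−1=3):
I_{2,1} = 8.1440162 + (8.1440162 − 10.6661637)/3 = 7.3033004
(Column j=1 coincides with Simpson's rule on the same nodes.)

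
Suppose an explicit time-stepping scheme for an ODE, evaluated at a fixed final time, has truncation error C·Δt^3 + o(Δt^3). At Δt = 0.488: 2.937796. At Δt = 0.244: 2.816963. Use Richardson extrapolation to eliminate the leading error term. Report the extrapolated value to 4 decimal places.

2.7997

Extrapolated value = (8·A(Δt/2) − A(Δt)) / (8 − 1)
= (8·2.816963 − 2.937796) / 7
= 19.597908 / 7 = 2.799701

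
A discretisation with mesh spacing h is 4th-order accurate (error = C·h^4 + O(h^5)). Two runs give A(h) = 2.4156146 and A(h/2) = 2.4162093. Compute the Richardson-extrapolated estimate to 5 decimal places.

2.41625

The leading error scales as h^4; refining by a factor of 2 reduces it by 2^4 = 16.
Extrapolated value = (16·A(h/2) − A(h)) / (16 − 1)
= (16·2.4162093 − 2.4156146) / 15
= 36.2437342 / 15 = 2.4162489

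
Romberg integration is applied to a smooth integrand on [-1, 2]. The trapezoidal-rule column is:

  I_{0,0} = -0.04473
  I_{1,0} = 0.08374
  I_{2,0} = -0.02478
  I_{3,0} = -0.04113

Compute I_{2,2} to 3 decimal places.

-0.073

I_{1,1} = 0.08374 + (0.08374 − (-0.04473))/3 = 0.12656
I_{2,1} = (4·(-0.02478) − 0.08374) / 3 = -0.06095
I_{2,2} = -0.06095 + (-0.06095 − 0.12656)/15 = -0.07345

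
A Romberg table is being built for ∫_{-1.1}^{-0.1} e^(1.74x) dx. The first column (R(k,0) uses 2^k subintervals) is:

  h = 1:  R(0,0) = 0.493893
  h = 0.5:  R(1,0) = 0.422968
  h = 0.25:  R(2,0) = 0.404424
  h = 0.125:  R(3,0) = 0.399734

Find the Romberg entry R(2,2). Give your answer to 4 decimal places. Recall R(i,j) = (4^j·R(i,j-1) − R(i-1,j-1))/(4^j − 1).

0.3982

R(1,1) = 0.422968 + (0.422968 − 0.493893)/3 = 0.399326
R(2,1) = (4·0.404424 − 0.422968) / 3 = 0.398243
R(2,2) = (16·0.398243 − 0.399326) / 15 = 0.398171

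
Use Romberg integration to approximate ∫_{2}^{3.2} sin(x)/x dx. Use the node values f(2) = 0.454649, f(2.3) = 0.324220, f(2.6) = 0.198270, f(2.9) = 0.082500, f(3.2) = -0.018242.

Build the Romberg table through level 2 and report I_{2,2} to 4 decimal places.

0.2460

I_{0,0} (trapezoid, 1 panel, h=1.2000): 0.261844
I_{1,0} (trapezoid, 2 panels, h=0.6000): 0.249884
I_{2,0} (trapezoid, 4 panels, h=0.3000): 0.246958
I_{1,1} = 0.249884 + (0.249884 − 0.261844)/3 = 0.245897
I_{2,1} = 0.246958 + (0.246958 − 0.249884)/3 = 0.245983
I_{2,2} = 0.245983 + (0.245983 − 0.245897)/15 = 0.245989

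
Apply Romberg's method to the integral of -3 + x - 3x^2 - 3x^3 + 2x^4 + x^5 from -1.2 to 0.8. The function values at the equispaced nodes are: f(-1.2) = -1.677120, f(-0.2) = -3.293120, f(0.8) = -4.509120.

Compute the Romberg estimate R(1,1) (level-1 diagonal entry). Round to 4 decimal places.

R(0,0) (trapezoid, 1 panel, h=2.0000): -6.186240
R(1,0) (trapezoid, 2 panels, h=1.0000): -6.386240
R(1,1) = -6.386240 + (-6.386240 − (-6.186240))/3 = -6.452907

-6.4529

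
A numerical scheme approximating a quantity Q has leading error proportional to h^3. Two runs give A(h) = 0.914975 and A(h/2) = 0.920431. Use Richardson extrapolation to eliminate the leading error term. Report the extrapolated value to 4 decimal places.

Extrapolated value = (8·A(h/2) − A(h)) / (8 − 1)
= (8·0.920431 − 0.914975) / 7
= 6.448473 / 7 = 0.921210

0.9212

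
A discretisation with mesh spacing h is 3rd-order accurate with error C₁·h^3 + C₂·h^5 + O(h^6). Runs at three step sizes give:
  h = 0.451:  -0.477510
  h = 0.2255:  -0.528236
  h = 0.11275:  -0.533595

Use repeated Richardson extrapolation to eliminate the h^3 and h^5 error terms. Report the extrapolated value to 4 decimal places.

-0.5343

First eliminate the h^3 term (factor 2^3 = 8):
  B₁ = (8·(-0.528236) − (-0.477510))/7 = -0.535483
  B₂ = (8·(-0.533595) − (-0.528236))/7 = -0.534361
Then eliminate the h^5 term (factor 2^5 = 32):
  (32·(-0.534361) − (-0.535483))/31 = -0.534325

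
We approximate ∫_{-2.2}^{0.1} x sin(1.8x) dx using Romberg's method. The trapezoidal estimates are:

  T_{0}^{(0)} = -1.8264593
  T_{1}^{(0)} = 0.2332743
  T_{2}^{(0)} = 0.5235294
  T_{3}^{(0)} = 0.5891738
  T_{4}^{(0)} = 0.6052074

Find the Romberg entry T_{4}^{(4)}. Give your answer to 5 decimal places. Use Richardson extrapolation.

T_{1}^{(1)} = (4·0.2332743 − (-1.8264593)) / 3 = 0.9198522
T_{2}^{(1)} = 0.5235294 + (0.5235294 − 0.2332743)/3 = 0.6202811
T_{3}^{(1)} = 0.5891738 + (0.5891738 − 0.5235294)/3 = 0.6110553
T_{4}^{(1)} = 0.6052074 + (0.6052074 − 0.5891738)/3 = 0.6105519
T_{2}^{(2)} = 0.6202811 + (0.6202811 − 0.9198522)/15 = 0.6003097
T_{3}^{(2)} = (16·0.6110553 − 0.6202811) / 15 = 0.6104402
T_{4}^{(2)} = 0.6105519 + (0.6105519 − 0.6110553)/15 = 0.6105183
T_{3}^{(3)} = 0.6104402 + (0.6104402 − 0.6003097)/63 = 0.6106010
T_{4}^{(3)} = (64·0.6105183 − 0.6104402) / 63 = 0.6105195
T_{4}^{(4)} = (256·0.6105195 − 0.6106010) / 255 = 0.6105192

0.61052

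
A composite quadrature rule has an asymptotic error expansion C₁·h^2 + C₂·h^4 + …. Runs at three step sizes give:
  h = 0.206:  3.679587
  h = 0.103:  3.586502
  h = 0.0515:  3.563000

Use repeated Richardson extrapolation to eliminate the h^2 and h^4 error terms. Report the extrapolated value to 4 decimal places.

3.5551

First eliminate the h^2 term (factor 2^2 = 4):
  B₁ = (4·3.586502 − 3.679587)/3 = 3.555474
  B₂ = (4·3.563000 − 3.586502)/3 = 3.555166
Then eliminate the h^4 term (factor 2^4 = 16):
  (16·3.555166 − 3.555474)/15 = 3.555145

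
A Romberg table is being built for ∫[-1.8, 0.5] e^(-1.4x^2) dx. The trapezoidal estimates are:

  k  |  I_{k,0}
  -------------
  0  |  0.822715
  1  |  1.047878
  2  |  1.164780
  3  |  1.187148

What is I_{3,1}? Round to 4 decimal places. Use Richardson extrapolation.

Richardson extrapolation on the trapezoidal column (denominator 4−1=3):
I_{3,1} = (4·1.187148 − 1.164780) / 3 = 1.194604
(Column j=1 coincides with Simpson's rule on the same nodes.)

1.1946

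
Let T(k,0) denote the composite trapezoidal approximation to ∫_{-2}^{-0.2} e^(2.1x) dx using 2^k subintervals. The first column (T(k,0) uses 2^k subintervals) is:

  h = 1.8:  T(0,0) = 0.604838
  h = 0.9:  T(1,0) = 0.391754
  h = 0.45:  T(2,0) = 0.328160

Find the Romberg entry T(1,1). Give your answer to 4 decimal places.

T(1,1) = (4·0.391754 − 0.604838) / 3 = 0.320726

0.3207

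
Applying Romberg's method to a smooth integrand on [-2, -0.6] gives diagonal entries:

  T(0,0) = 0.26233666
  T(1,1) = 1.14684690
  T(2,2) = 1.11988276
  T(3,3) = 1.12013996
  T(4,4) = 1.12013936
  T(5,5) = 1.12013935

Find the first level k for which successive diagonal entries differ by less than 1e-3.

|T(1,1) − T(0,0)| = 0.88451024 ≥ 1e-3
|T(2,2) − T(1,1)| = 0.02696414 ≥ 1e-3
|T(3,3) − T(2,2)| = 0.00025720 < 1e-3

k = 3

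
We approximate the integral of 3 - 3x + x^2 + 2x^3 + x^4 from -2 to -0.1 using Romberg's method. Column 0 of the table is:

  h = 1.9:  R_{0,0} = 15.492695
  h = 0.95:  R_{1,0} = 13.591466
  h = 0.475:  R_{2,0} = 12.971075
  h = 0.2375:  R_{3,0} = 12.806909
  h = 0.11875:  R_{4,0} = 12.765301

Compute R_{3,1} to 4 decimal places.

R_{3,1} = (4·12.806909 − 12.971075) / 3 = 12.752187
(Column j=1 coincides with Simpson's rule on the same nodes.)

12.7522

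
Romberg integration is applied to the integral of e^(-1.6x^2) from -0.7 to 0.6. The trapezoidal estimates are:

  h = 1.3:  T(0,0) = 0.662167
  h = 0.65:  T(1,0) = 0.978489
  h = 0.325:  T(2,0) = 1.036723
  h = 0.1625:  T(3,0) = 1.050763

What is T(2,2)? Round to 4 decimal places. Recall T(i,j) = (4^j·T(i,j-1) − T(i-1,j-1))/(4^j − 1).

1.0543

Richardson extrapolation on the trapezoidal column (denominator 4−1=3):
T(1,1) = 0.978489 + (0.978489 − 0.662167)/3 = 1.083930
T(2,1) = 1.036723 + (1.036723 − 0.978489)/3 = 1.056134
T(2,2) = (16·1.056134 − 1.083930) / 15 = 1.054281
(Column j=1 coincides with Simpson's rule on the same nodes.)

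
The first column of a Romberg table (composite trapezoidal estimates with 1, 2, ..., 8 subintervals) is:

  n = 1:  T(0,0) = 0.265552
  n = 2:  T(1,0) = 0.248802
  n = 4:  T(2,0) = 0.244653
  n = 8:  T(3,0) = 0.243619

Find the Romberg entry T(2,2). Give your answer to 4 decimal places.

Richardson extrapolation on the trapezoidal column (denominator 4−1=3):
T(1,1) = 0.248802 + (0.248802 − 0.265552)/3 = 0.243219
T(2,1) = (4·0.244653 − 0.248802) / 3 = 0.243270
T(2,2) = 0.243270 + (0.243270 − 0.243219)/15 = 0.243273

0.2433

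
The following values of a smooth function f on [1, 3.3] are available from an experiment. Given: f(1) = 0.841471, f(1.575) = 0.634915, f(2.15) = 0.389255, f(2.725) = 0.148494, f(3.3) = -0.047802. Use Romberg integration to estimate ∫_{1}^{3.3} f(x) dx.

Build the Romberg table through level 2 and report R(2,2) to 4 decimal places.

0.9020

R(0,0) (trapezoid, 1 panel, h=2.3000): 0.912719
R(1,0) (trapezoid, 2 panels, h=1.1500): 0.904003
R(2,0) (trapezoid, 4 panels, h=0.5750): 0.902462
R(1,1) = 0.904003 + (0.904003 − 0.912719)/3 = 0.901098
R(2,1) = 0.902462 + (0.902462 − 0.904003)/3 = 0.901948
R(2,2) = 0.901948 + (0.901948 − 0.901098)/15 = 0.902005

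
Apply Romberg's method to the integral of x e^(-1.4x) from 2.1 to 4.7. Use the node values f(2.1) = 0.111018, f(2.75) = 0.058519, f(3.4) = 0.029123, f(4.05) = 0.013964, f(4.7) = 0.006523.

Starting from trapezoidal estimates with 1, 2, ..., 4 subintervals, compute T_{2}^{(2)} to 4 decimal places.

T_{0}^{(0)} (trapezoid, 1 panel, h=2.6000): 0.152803
T_{1}^{(0)} (trapezoid, 2 panels, h=1.3000): 0.114262
T_{2}^{(0)} (trapezoid, 4 panels, h=0.6500): 0.104245
T_{1}^{(1)} = 0.114262 + (0.114262 − 0.152803)/3 = 0.101415
T_{2}^{(1)} = 0.104245 + (0.104245 − 0.114262)/3 = 0.100906
T_{2}^{(2)} = 0.100906 + (0.100906 − 0.101415)/15 = 0.100872

0.1009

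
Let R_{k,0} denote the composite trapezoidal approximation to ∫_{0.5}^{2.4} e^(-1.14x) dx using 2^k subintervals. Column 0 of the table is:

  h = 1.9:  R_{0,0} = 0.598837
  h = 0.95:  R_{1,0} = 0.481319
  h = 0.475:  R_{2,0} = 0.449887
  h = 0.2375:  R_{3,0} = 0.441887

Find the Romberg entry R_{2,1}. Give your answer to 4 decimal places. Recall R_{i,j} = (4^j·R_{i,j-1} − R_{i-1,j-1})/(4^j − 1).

R_{2,1} = 0.449887 + (0.449887 − 0.481319)/3 = 0.439410

0.4394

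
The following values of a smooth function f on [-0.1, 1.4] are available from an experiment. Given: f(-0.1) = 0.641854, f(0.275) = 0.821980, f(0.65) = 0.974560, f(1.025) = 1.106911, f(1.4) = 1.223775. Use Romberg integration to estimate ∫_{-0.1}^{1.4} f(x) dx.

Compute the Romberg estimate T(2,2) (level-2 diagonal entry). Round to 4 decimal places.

1.4413

T(0,0) (trapezoid, 1 panel, h=1.5000): 1.399222
T(1,0) (trapezoid, 2 panels, h=0.7500): 1.430531
T(2,0) (trapezoid, 4 panels, h=0.3750): 1.438600
T(1,1) = 1.430531 + (1.430531 − 1.399222)/3 = 1.440967
T(2,1) = 1.438600 + (1.438600 − 1.430531)/3 = 1.441290
T(2,2) = 1.441290 + (1.441290 − 1.440967)/15 = 1.441312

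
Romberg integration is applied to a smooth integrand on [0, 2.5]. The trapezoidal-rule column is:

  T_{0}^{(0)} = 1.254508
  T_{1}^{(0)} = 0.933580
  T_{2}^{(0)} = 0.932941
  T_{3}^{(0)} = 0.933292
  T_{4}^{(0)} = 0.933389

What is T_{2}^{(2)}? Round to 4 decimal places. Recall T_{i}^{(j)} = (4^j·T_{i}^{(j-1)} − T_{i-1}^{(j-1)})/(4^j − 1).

T_{1}^{(1)} = (4·0.933580 − 1.254508) / 3 = 0.826604
T_{2}^{(1)} = (4·0.932941 − 0.933580) / 3 = 0.932728
T_{2}^{(2)} = (16·0.932728 − 0.826604) / 15 = 0.939803

0.9398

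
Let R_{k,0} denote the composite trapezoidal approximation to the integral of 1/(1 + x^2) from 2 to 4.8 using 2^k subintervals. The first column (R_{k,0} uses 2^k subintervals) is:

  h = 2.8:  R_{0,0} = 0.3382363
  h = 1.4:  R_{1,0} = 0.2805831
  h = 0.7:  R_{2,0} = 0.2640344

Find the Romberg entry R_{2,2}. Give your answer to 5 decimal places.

R_{1,1} = 0.2805831 + (0.2805831 − 0.3382363)/3 = 0.2613654
R_{2,1} = (4·0.2640344 − 0.2805831) / 3 = 0.2585182
R_{2,2} = 0.2585182 + (0.2585182 − 0.2613654)/15 = 0.2583284
(Column j=1 coincides with Simpson's rule on the same nodes.)

0.25833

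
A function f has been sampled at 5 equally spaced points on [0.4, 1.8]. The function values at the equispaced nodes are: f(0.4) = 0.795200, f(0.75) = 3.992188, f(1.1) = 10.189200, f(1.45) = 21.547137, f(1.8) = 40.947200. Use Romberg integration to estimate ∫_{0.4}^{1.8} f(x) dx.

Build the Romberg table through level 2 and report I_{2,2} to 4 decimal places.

19.1602

I_{0,0} (trapezoid, 1 panel, h=1.4000): 29.219680
I_{1,0} (trapezoid, 2 panels, h=0.7000): 21.742280
I_{2,0} (trapezoid, 4 panels, h=0.3500): 19.809904
I_{1,1} = 21.742280 + (21.742280 − 29.219680)/3 = 19.249813
I_{2,1} = 19.809904 + (19.809904 − 21.742280)/3 = 19.165779
I_{2,2} = 19.165779 + (19.165779 − 19.249813)/15 = 19.160177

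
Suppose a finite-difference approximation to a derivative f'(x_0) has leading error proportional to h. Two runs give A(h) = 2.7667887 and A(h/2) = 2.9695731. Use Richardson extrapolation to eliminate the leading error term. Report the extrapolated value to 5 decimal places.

Extrapolated value = (2·A(h/2) − A(h)) / (2 − 1)
= (2·2.9695731 − 2.7667887) / 1
= 3.1723575 / 1 = 3.1723575

3.17236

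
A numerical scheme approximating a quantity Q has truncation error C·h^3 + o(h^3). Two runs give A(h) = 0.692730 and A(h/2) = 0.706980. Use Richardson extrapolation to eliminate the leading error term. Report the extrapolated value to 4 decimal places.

The leading error scales as h^3; refining by a factor of 2 reduces it by 2^3 = 8.
Extrapolated value = (8·A(h/2) − A(h)) / (8 − 1)
= (8·0.706980 − 0.692730) / 7
= 4.963110 / 7 = 0.709016

0.7090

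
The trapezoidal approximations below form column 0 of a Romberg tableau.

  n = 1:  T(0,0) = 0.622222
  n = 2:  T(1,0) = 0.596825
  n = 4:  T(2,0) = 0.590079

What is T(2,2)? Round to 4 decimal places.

Richardson extrapolation on the trapezoidal column (denominator 4−1=3):
T(1,1) = 0.596825 + (0.596825 − 0.622222)/3 = 0.588359
T(2,1) = (4·0.590079 − 0.596825) / 3 = 0.587830
T(2,2) = 0.587830 + (0.587830 − 0.588359)/15 = 0.587795

0.5878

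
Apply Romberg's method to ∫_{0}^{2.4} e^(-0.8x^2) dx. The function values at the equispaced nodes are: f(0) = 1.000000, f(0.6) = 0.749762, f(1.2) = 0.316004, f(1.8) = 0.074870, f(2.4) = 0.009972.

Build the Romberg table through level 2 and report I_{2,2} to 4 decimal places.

0.9933

I_{0,0} (trapezoid, 1 panel, h=2.4000): 1.211966
I_{1,0} (trapezoid, 2 panels, h=1.2000): 0.985188
I_{2,0} (trapezoid, 4 panels, h=0.6000): 0.987373
I_{1,1} = 0.985188 + (0.985188 − 1.211966)/3 = 0.909595
I_{2,1} = 0.987373 + (0.987373 − 0.985188)/3 = 0.988101
I_{2,2} = 0.988101 + (0.988101 − 0.909595)/15 = 0.993335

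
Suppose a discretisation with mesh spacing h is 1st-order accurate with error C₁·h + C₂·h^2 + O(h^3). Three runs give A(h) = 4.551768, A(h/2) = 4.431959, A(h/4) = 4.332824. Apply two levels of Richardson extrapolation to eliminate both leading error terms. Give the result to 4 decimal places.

4.2075

First eliminate the h term (factor 2^1 = 2):
  B₁ = (2·4.431959 − 4.551768)/1 = 4.312150
  B₂ = (2·4.332824 − 4.431959)/1 = 4.233689
Then eliminate the h^2 term (factor 2^2 = 4):
  (4·4.233689 − 4.312150)/3 = 4.207535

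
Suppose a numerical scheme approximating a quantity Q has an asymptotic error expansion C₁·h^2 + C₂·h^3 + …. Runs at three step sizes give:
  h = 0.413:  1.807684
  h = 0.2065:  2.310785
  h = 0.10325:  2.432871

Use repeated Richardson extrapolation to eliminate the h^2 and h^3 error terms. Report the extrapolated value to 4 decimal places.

First eliminate the h^2 term (factor 2^2 = 4):
  B₁ = (4·2.310785 − 1.807684)/3 = 2.478485
  B₂ = (4·2.432871 − 2.310785)/3 = 2.473566
Then eliminate the h^3 term (factor 2^3 = 8):
  (8·2.473566 − 2.478485)/7 = 2.472863

2.4729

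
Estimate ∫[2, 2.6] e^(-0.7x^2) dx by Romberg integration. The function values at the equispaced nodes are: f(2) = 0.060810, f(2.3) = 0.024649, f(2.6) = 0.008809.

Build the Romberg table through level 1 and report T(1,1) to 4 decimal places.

0.0168

T(0,0) (trapezoid, 1 panel, h=0.6000): 0.020886
T(1,0) (trapezoid, 2 panels, h=0.3000): 0.017838
T(1,1) = 0.017838 + (0.017838 − 0.020886)/3 = 0.016822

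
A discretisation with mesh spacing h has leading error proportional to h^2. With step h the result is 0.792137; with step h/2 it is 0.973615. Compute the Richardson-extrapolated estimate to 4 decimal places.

1.0341

Extrapolated value = (4·A(h/2) − A(h)) / (4 − 1)
= (4·0.973615 − 0.792137) / 3
= 3.102323 / 3 = 1.034108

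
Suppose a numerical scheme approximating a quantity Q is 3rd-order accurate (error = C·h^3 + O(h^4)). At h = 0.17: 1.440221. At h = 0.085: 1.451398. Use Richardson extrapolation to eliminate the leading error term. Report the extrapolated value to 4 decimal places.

The leading error scales as h^3; refining by a factor of 2 reduces it by 2^3 = 8.
Extrapolated value = (8·A(h/2) − A(h)) / (8 − 1)
= (8·1.451398 − 1.440221) / 7
= 10.170963 / 7 = 1.452995

1.4530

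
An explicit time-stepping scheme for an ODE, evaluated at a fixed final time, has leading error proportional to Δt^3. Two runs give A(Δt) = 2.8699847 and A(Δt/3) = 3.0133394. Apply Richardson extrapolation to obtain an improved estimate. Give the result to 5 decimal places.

Extrapolated value = (27·A(Δt/3) − A(Δt)) / (27 − 1)
= (27·3.0133394 − 2.8699847) / 26
= 78.4901791 / 26 = 3.0188530

3.01885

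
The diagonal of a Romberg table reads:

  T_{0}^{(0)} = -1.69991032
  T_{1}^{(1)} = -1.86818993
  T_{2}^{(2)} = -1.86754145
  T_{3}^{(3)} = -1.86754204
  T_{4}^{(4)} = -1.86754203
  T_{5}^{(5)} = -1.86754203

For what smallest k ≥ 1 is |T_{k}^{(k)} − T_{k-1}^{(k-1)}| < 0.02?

|T_{1}^{(1)} − T_{0}^{(0)}| = 0.16827961 ≥ 0.02
|T_{2}^{(2)} − T_{1}^{(1)}| = 0.00064848 < 0.02

k = 2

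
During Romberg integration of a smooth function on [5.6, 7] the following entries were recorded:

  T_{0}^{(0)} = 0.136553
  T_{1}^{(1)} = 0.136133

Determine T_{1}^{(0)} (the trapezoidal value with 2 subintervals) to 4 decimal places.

0.1362

From T_{1}^{(1)} = (4·T_{1}^{(0)} − T_{0}^{(0)})/3, solve for T_{1}^{(0)}:
4·T_{1}^{(0)} = 3·0.136133 + 0.136553 = 0.544952
T_{1}^{(0)} = 0.136238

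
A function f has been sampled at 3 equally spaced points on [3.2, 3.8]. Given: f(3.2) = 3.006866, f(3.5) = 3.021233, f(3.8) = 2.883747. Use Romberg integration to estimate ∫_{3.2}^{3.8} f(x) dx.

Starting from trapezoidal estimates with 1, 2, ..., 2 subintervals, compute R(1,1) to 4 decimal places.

R(0,0) (trapezoid, 1 panel, h=0.6000): 1.767184
R(1,0) (trapezoid, 2 panels, h=0.3000): 1.789962
R(1,1) = 1.789962 + (1.789962 − 1.767184)/3 = 1.797555

1.7976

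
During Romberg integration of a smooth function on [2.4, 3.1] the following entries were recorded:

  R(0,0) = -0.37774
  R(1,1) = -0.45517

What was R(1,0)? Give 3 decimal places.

From R(1,1) = (4·R(1,0) − R(0,0))/3, solve for R(1,0):
4·R(1,0) = 3·(-0.45517) + (-0.37774) = -1.74325
R(1,0) = -0.43581

-0.436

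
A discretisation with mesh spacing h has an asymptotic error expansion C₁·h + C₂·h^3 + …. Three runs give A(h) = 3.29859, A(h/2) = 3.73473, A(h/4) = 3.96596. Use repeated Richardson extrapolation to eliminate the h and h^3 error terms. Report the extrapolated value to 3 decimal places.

First eliminate the h term (factor 2^1 = 2):
  B₁ = (2·3.73473 − 3.29859)/1 = 4.17087
  B₂ = (2·3.96596 − 3.73473)/1 = 4.19719
Then eliminate the h^3 term (factor 2^3 = 8):
  (8·4.19719 − 4.17087)/7 = 4.20095

4.201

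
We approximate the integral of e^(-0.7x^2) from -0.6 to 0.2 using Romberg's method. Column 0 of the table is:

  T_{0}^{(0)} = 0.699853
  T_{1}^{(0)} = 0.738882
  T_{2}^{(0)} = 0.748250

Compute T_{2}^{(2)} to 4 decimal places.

Richardson extrapolation on the trapezoidal column (denominator 4−1=3):
T_{1}^{(1)} = (4·0.738882 − 0.699853) / 3 = 0.751892
T_{2}^{(1)} = (4·0.748250 − 0.738882) / 3 = 0.751373
T_{2}^{(2)} = (16·0.751373 − 0.751892) / 15 = 0.751338
(Column j=1 coincides with Simpson's rule on the same nodes.)

0.7513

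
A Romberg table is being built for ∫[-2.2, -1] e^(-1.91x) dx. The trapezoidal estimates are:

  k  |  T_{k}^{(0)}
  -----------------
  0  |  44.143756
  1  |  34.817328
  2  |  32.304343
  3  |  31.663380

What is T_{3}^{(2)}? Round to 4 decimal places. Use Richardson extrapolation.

31.4486

Richardson extrapolation on the trapezoidal column (denominator 4−1=3):
T_{2}^{(1)} = 32.304343 + (32.304343 − 34.817328)/3 = 31.466681
T_{3}^{(1)} = 31.663380 + (31.663380 − 32.304343)/3 = 31.449726
T_{3}^{(2)} = (16·31.449726 − 31.466681) / 15 = 31.448596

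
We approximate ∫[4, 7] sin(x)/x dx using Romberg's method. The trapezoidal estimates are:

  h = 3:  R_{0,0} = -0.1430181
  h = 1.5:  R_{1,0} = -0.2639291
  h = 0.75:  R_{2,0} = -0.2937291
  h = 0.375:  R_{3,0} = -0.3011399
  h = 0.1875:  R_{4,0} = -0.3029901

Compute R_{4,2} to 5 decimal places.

Richardson extrapolation on the trapezoidal column (denominator 4−1=3):
R_{3,1} = -0.3011399 + (-0.3011399 − (-0.2937291))/3 = -0.3036102
R_{4,1} = (4·(-0.3029901) − (-0.3011399)) / 3 = -0.3036068
R_{4,2} = -0.3036068 + (-0.3036068 − (-0.3036102))/15 = -0.3036066
(Column j=1 coincides with Simpson's rule on the same nodes.)

-0.30361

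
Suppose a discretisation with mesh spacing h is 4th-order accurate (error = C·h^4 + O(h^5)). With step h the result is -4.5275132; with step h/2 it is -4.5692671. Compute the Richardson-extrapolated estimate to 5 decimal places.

-4.57205

The leading error scales as h^4; refining by a factor of 2 reduces it by 2^4 = 16.
Extrapolated value = (16·A(h/2) − A(h)) / (16 − 1)
= (16·(-4.5692671) − (-4.5275132)) / 15
= -68.5807604 / 15 = -4.5720507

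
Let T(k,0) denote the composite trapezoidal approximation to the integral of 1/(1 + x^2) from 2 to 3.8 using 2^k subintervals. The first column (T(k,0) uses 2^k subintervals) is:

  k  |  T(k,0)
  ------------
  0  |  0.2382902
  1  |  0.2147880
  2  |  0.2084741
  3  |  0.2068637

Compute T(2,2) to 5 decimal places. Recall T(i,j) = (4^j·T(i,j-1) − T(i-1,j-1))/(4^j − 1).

0.20633

Richardson extrapolation on the trapezoidal column (denominator 4−1=3):
T(1,1) = (4·0.2147880 − 0.2382902) / 3 = 0.2069539
T(2,1) = (4·0.2084741 − 0.2147880) / 3 = 0.2063695
T(2,2) = (16·0.2063695 − 0.2069539) / 15 = 0.2063305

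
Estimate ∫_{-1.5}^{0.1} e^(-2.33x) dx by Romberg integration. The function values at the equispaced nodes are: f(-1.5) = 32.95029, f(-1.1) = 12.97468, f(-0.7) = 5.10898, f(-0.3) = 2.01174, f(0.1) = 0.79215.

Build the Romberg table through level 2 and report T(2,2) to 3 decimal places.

T(0,0) (trapezoid, 1 panel, h=1.6000): 26.99395
T(1,0) (trapezoid, 2 panels, h=0.8000): 17.58416
T(2,0) (trapezoid, 4 panels, h=0.4000): 14.78665
T(1,1) = 17.58416 + (17.58416 − 26.99395)/3 = 14.44756
T(2,1) = 14.78665 + (14.78665 − 17.58416)/3 = 13.85415
T(2,2) = 13.85415 + (13.85415 − 14.44756)/15 = 13.81459

13.815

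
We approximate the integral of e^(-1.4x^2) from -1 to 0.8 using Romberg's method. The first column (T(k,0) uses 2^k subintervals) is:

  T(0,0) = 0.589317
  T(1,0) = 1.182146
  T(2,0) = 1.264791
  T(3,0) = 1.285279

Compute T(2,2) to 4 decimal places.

1.2865

Richardson extrapolation on the trapezoidal column (denominator 4−1=3):
T(1,1) = 1.182146 + (1.182146 − 0.589317)/3 = 1.379756
T(2,1) = (4·1.264791 − 1.182146) / 3 = 1.292339
T(2,2) = 1.292339 + (1.292339 − 1.379756)/15 = 1.286511
(Column j=1 coincides with Simpson's rule on the same nodes.)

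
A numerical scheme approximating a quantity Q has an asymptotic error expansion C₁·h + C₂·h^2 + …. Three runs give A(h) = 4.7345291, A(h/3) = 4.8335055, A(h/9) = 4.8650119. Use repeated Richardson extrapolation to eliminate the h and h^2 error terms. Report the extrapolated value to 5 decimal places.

4.88049

First eliminate the h term (factor 3^1 = 3):
  B₁ = (3·4.8335055 − 4.7345291)/2 = 4.8829937
  B₂ = (3·4.8650119 − 4.8335055)/2 = 4.8807651
Then eliminate the h^2 term (factor 3^2 = 9):
  (9·4.8807651 − 4.8829937)/8 = 4.8804865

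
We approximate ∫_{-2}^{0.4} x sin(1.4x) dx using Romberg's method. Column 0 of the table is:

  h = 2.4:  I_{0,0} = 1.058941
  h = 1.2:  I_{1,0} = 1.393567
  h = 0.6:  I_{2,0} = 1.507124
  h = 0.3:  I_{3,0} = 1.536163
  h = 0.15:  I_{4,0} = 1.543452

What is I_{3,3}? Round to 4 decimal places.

1.5459

I_{1,1} = (4·1.393567 − 1.058941) / 3 = 1.505109
I_{2,1} = 1.507124 + (1.507124 − 1.393567)/3 = 1.544976
I_{3,1} = 1.536163 + (1.536163 − 1.507124)/3 = 1.545843
I_{2,2} = 1.544976 + (1.544976 − 1.505109)/15 = 1.547634
I_{3,2} = (16·1.545843 − 1.544976) / 15 = 1.545901
I_{3,3} = 1.545901 + (1.545901 − 1.547634)/63 = 1.545873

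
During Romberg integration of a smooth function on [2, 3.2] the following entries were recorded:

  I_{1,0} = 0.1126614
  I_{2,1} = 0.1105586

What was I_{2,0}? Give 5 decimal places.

From I_{2,1} = (4·I_{2,0} − I_{1,0})/3, solve for I_{2,0}:
4·I_{2,0} = 3·0.1105586 + 0.1126614 = 0.4443372
I_{2,0} = 0.1110843

0.11108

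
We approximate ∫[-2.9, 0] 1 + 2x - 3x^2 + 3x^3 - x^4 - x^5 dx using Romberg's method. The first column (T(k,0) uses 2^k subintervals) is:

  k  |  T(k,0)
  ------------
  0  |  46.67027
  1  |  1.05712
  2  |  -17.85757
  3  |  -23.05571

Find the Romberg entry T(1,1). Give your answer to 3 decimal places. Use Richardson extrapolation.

Richardson extrapolation on the trapezoidal column (denominator 4−1=3):
T(1,1) = 1.05712 + (1.05712 − 46.67027)/3 = -14.14726

-14.147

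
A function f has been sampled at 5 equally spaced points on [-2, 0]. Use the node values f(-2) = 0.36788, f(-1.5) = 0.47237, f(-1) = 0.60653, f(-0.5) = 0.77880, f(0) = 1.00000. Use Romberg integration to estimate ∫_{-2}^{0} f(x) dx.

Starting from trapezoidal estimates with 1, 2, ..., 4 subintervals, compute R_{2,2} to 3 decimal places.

R_{0,0} (trapezoid, 1 panel, h=2.0000): 1.36788
R_{1,0} (trapezoid, 2 panels, h=1.0000): 1.29047
R_{2,0} (trapezoid, 4 panels, h=0.5000): 1.27082
R_{1,1} = 1.29047 + (1.29047 − 1.36788)/3 = 1.26467
R_{2,1} = 1.27082 + (1.27082 − 1.29047)/3 = 1.26427
R_{2,2} = 1.26427 + (1.26427 − 1.26467)/15 = 1.26424

1.264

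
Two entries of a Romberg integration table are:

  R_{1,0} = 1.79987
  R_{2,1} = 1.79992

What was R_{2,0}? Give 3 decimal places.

1.800

From R_{2,1} = (4·R_{2,0} − R_{1,0})/3, solve for R_{2,0}:
4·R_{2,0} = 3·1.79992 + 1.79987 = 7.19963
R_{2,0} = 1.79991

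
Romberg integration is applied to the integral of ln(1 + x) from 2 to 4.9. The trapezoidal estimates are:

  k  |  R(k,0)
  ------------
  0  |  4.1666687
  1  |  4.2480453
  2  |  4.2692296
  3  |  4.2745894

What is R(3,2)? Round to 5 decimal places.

Richardson extrapolation on the trapezoidal column (denominator 4−1=3):
R(2,1) = (4·4.2692296 − 4.2480453) / 3 = 4.2762910
R(3,1) = (4·4.2745894 − 4.2692296) / 3 = 4.2763760
R(3,2) = 4.2763760 + (4.2763760 − 4.2762910)/15 = 4.2763817
(Column j=1 coincides with Simpson's rule on the same nodes.)

4.27638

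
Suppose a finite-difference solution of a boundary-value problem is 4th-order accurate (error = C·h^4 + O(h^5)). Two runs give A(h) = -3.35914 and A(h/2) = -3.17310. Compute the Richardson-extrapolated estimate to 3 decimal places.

-3.161

Extrapolated value = (16·A(h/2) − A(h)) / (16 − 1)
= (16·(-3.17310) − (-3.35914)) / 15
= -47.41046 / 15 = -3.16070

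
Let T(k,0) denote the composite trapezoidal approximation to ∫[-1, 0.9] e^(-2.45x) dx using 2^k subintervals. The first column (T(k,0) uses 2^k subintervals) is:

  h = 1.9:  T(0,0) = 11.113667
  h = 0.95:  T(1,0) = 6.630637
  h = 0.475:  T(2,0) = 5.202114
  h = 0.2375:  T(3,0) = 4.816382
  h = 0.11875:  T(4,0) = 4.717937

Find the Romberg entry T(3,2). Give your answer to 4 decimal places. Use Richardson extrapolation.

4.6853

Richardson extrapolation on the trapezoidal column (denominator 4−1=3):
T(2,1) = 5.202114 + (5.202114 − 6.630637)/3 = 4.725940
T(3,1) = 4.816382 + (4.816382 − 5.202114)/3 = 4.687805
T(3,2) = 4.687805 + (4.687805 − 4.725940)/15 = 4.685263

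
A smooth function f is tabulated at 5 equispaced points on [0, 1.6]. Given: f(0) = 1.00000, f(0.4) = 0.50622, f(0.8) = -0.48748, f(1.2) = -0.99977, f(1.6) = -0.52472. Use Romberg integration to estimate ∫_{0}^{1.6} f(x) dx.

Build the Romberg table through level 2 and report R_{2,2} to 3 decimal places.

R_{0,0} (trapezoid, 1 panel, h=1.6000): 0.38022
R_{1,0} (trapezoid, 2 panels, h=0.8000): -0.19987
R_{2,0} (trapezoid, 4 panels, h=0.4000): -0.29736
R_{1,1} = -0.19987 + (-0.19987 − 0.38022)/3 = -0.39323
R_{2,1} = -0.29736 + (-0.29736 − (-0.19987))/3 = -0.32986
R_{2,2} = -0.32986 + (-0.32986 − (-0.39323))/15 = -0.32564

-0.326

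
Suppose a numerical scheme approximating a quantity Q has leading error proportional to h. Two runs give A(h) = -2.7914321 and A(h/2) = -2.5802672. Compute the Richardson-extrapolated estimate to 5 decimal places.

The leading error scales as h; refining by a factor of 2 reduces it by 2^1 = 2.
Extrapolated value = (2·A(h/2) − A(h)) / (2 − 1)
= (2·(-2.5802672) − (-2.7914321)) / 1
= -2.3691023 / 1 = -2.3691023

-2.36910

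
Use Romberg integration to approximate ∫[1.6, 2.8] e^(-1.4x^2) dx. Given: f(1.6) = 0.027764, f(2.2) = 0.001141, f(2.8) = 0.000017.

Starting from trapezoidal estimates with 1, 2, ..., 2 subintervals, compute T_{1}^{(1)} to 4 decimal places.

T_{0}^{(0)} (trapezoid, 1 panel, h=1.2000): 0.016669
T_{1}^{(0)} (trapezoid, 2 panels, h=0.6000): 0.009019
T_{1}^{(1)} = 0.009019 + (0.009019 − 0.016669)/3 = 0.006469

0.0065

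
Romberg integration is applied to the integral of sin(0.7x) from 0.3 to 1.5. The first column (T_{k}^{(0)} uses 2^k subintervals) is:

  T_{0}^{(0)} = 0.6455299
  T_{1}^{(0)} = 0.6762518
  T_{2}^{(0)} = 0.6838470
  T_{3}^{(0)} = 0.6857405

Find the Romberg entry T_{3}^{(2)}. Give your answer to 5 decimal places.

Richardson extrapolation on the trapezoidal column (denominator 4−1=3):
T_{2}^{(1)} = (4·0.6838470 − 0.6762518) / 3 = 0.6863787
T_{3}^{(1)} = 0.6857405 + (0.6857405 − 0.6838470)/3 = 0.6863717
T_{3}^{(2)} = 0.6863717 + (0.6863717 − 0.6863787)/15 = 0.6863712

0.68637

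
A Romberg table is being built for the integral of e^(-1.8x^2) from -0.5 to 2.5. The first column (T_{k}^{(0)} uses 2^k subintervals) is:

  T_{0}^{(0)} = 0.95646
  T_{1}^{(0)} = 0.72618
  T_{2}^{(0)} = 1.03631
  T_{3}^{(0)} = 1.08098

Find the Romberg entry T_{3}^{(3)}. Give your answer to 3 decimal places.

Richardson extrapolation on the trapezoidal column (denominator 4−1=3):
T_{1}^{(1)} = (4·0.72618 − 0.95646) / 3 = 0.64942
T_{2}^{(1)} = 1.03631 + (1.03631 − 0.72618)/3 = 1.13969
T_{3}^{(1)} = (4·1.08098 − 1.03631) / 3 = 1.09587
T_{2}^{(2)} = (16·1.13969 − 0.64942) / 15 = 1.17237
T_{3}^{(2)} = (16·1.09587 − 1.13969) / 15 = 1.09295
T_{3}^{(3)} = 1.09295 + (1.09295 − 1.17237)/63 = 1.09169

1.092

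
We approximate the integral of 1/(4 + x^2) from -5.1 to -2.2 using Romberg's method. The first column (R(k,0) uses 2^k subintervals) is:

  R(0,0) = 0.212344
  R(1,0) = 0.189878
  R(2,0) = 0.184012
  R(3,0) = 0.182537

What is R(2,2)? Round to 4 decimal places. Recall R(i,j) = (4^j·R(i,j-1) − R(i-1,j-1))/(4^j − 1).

0.1820

R(1,1) = 0.189878 + (0.189878 − 0.212344)/3 = 0.182389
R(2,1) = (4·0.184012 − 0.189878) / 3 = 0.182057
R(2,2) = (16·0.182057 − 0.182389) / 15 = 0.182035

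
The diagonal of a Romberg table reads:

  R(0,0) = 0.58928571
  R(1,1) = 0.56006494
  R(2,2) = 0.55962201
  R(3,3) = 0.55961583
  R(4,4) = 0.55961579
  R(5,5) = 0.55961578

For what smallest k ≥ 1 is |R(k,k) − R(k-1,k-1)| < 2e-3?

k = 2

|R(1,1) − R(0,0)| = 0.02922077 ≥ 2e-3
|R(2,2) − R(1,1)| = 0.00044293 < 2e-3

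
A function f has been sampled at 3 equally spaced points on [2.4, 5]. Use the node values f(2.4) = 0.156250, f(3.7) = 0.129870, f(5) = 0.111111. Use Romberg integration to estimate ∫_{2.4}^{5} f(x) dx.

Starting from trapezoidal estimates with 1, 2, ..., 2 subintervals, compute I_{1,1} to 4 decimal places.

I_{0,0} (trapezoid, 1 panel, h=2.6000): 0.347569
I_{1,0} (trapezoid, 2 panels, h=1.3000): 0.342616
I_{1,1} = 0.342616 + (0.342616 − 0.347569)/3 = 0.340965

0.3410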